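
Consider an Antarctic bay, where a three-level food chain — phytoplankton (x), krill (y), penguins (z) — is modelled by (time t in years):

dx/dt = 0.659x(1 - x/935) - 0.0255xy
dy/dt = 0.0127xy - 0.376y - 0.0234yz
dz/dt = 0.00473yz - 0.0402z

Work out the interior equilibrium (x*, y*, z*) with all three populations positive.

x* ≈ 628, y* ≈ 8.5, z* ≈ 325

From dz/dt = 0: 0.00473y* = 0.0402, so y* = 8.5.
From dx/dt = 0: 0.659(1 - x*/935) = 0.0255·8.5, giving x* = 935·(1 - 0.329) = 628.
From dy/dt = 0: 0.0127·628 - 0.376 = 0.0234z*, so z* = 7.59/0.0234 = 325.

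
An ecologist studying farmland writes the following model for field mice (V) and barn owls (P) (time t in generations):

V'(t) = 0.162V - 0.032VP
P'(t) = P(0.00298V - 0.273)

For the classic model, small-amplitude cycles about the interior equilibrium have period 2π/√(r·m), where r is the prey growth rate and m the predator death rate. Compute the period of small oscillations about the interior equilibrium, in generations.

Here r = 0.162 and m = 0.273, so r·m = 0.0442.
ω = √0.0442 = 0.21 per generation, hence T = 2π/ω ≈ 29.9 generations.

T ≈ 29.9 generations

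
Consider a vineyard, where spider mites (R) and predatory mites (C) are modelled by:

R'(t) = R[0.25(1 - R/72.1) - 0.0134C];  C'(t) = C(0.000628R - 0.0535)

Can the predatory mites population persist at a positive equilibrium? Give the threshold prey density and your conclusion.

Threshold R = 85.2; K < 85.2, so no, the predator goes extinct.

The predator equation gives dC/dt > 0 only when R > 0.0535/0.000628 = 85.2.
Without the predator, R → K = 72.1. Since 72.1 < 85.2, the predator cannot invade.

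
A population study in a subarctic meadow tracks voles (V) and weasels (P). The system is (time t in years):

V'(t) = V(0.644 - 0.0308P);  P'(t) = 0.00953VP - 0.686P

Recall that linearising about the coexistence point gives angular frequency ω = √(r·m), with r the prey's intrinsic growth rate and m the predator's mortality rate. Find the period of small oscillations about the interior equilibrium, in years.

Here r = 0.644 and m = 0.686, so r·m = 0.442.
ω = √0.442 = 0.665 per year, hence T = 2π/ω ≈ 9.45 years.

T ≈ 9.45 years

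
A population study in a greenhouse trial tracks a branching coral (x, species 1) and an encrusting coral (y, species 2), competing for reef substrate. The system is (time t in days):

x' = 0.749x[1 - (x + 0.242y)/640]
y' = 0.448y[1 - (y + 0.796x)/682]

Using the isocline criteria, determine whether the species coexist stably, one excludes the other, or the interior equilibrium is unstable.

stable coexistence

Compare the nullcline intercepts: K1/α12 = 640/0.242 = 2640 > K2 = 682; K2/α21 = 682/0.796 = 857 > K1 = 640.
Since both inequalities hold, each species can invade when rare, so the interior equilibrium is stable.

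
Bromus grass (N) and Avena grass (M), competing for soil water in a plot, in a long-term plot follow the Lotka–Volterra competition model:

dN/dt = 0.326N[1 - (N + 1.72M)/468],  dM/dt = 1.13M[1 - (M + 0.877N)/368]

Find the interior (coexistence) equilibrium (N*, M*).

Setting both brackets to zero gives the nullclines N + 1.72M = 468 and 0.877N + M = 368.
Substituting M = 368 - 0.877N into the first: N(1 - 1.72·0.877) = 468 - 1.72·368.
So N* = -165/-0.508 = 324, and then M* = 368 - 0.877·324 = 83.5.

N* ≈ 324, M* ≈ 83.5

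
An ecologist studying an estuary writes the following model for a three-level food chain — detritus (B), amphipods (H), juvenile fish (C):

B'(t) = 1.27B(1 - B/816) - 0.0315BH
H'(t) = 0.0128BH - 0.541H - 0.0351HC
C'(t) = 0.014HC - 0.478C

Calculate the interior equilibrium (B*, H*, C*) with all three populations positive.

B* ≈ 125, H* ≈ 34.1, C* ≈ 30.2

From dC/dt = 0: 0.014H* = 0.478, so H* = 34.1.
From dB/dt = 0: 1.27(1 - B*/816) = 0.0315·34.1, giving B* = 816·(1 - 0.847) = 125.
From dH/dt = 0: 0.0128·125 - 0.541 = 0.0351C*, so C* = 1.06/0.0351 = 30.2.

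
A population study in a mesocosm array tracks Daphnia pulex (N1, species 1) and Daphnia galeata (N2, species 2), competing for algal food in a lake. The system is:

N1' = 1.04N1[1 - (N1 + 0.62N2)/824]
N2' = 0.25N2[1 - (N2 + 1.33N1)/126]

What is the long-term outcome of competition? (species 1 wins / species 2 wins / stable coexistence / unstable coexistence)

Compare the nullcline intercepts: K1/α12 = 824/0.62 = 1330 > K2 = 126; K2/α21 = 126/1.33 = 94.7 < K1 = 824.
Since the inequalities point opposite ways, species 1 can invade but species 2 cannot.

species 1 excludes species 2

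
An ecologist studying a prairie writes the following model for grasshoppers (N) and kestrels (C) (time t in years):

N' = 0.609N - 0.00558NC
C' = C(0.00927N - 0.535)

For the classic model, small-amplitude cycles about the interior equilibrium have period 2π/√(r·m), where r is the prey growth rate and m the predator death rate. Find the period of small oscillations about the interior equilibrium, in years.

Here r = 0.609 and m = 0.535, so r·m = 0.326.
ω = √0.326 = 0.571 per year, hence T = 2π/ω ≈ 11 years.

T ≈ 11 years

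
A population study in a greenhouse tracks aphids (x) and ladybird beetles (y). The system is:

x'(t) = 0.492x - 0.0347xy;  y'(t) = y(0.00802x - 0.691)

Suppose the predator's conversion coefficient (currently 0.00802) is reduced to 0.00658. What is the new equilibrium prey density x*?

x* ≈ 105

At the interior fixed point, setting dy/dt = 0 with y > 0 fixes x* = (predator death rate)/(xy coefficient) — independent of the other coefficients.
With the change, x* = 0.691/0.00658 = 105; it rises from 86.2.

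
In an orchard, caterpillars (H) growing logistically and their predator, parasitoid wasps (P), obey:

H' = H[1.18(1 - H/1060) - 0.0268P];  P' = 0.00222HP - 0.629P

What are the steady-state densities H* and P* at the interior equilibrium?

H* ≈ 283, P* ≈ 32.3

From dP/dt = 0 with P > 0: 0.00222H* = 0.629, so H* = 283.
Substitute into dH/dt = 0: 1.18(1 - 283/1060) = 0.0268P*.
The bracket is 0.733, giving P* = 0.865/0.0268 = 32.3.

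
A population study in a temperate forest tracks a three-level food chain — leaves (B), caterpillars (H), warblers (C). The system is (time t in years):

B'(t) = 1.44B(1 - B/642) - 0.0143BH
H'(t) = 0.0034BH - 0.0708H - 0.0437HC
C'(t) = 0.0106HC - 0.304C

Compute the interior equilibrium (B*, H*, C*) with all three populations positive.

From dC/dt = 0: 0.0106H* = 0.304, so H* = 28.7.
From dB/dt = 0: 1.44(1 - B*/642) = 0.0143·28.7, giving B* = 642·(1 - 0.285) = 459.
From dH/dt = 0: 0.0034·459 - 0.0708 = 0.0437C*, so C* = 1.49/0.0437 = 34.1.

B* ≈ 459, H* ≈ 28.7, C* ≈ 34.1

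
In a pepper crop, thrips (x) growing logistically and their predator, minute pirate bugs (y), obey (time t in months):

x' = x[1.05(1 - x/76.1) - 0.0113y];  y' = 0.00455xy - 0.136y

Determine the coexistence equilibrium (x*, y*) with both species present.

From dy/dt = 0 with y > 0: 0.00455x* = 0.136, so x* = 29.9.
Substitute into dx/dt = 0: 1.05(1 - 29.9/76.1) = 0.0113y*.
The bracket is 0.607, giving y* = 0.638/0.0113 = 56.4.

x* ≈ 29.9, y* ≈ 56.4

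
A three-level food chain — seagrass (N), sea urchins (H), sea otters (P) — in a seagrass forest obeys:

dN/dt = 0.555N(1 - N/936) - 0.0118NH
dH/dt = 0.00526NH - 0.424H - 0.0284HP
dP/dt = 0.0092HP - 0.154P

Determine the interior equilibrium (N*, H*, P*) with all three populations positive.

From dP/dt = 0: 0.0092H* = 0.154, so H* = 16.7.
From dN/dt = 0: 0.555(1 - N*/936) = 0.0118·16.7, giving N* = 936·(1 - 0.356) = 603.
From dH/dt = 0: 0.00526·603 - 0.424 = 0.0284P*, so P* = 2.75/0.0284 = 96.7.

N* ≈ 603, H* ≈ 16.7, P* ≈ 96.7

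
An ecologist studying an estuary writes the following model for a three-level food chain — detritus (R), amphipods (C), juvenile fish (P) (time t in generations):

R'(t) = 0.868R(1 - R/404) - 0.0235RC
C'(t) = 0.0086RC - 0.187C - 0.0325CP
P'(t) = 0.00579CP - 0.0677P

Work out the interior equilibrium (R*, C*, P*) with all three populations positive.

From dP/dt = 0: 0.00579C* = 0.0677, so C* = 11.7.
From dR/dt = 0: 0.868(1 - R*/404) = 0.0235·11.7, giving R* = 404·(1 - 0.317) = 276.
From dC/dt = 0: 0.0086·276 - 0.187 = 0.0325P*, so P* = 2.19/0.0325 = 67.3.

R* ≈ 276, C* ≈ 11.7, P* ≈ 67.3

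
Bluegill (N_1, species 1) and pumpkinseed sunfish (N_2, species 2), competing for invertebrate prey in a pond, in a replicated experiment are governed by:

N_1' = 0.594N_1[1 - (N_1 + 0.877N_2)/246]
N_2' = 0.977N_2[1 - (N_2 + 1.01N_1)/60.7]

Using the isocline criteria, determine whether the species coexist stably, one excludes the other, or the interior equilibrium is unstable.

species 1 excludes species 2

Compare the nullcline intercepts: K1/α12 = 246/0.877 = 281 > K2 = 60.7; K2/α21 = 60.7/1.01 = 60.1 < K1 = 246.
Since the inequalities point opposite ways, species 1 can invade but species 2 cannot.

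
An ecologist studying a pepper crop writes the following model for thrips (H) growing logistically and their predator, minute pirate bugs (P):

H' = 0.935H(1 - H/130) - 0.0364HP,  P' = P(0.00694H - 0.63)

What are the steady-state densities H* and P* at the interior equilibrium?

H* ≈ 90.8, P* ≈ 7.75

From dP/dt = 0 with P > 0: 0.00694H* = 0.63, so H* = 90.8.
Substitute into dH/dt = 0: 0.935(1 - 90.8/130) = 0.0364P*.
The bracket is 0.302, giving P* = 0.282/0.0364 = 7.75.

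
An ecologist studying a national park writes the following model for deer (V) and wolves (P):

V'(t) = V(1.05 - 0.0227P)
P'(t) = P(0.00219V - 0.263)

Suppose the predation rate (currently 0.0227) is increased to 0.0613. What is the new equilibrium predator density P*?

At the interior fixed point, setting dV/dt = 0 with V > 0 fixes P* = (prey growth rate)/(VP coefficient) — independent of the other coefficients.
With the change, P* = 1.05/0.0613 = 17.1; it falls from 46.3.

P* ≈ 17.1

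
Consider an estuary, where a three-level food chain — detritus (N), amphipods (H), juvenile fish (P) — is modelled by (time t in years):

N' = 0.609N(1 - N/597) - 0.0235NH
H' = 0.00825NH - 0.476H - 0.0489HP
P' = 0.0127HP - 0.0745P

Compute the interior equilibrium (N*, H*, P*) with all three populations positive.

From dP/dt = 0: 0.0127H* = 0.0745, so H* = 5.87.
From dN/dt = 0: 0.609(1 - N*/597) = 0.0235·5.87, giving N* = 597·(1 - 0.226) = 462.
From dH/dt = 0: 0.00825·462 - 0.476 = 0.0489P*, so P* = 3.33/0.0489 = 68.2.

N* ≈ 462, H* ≈ 5.87, P* ≈ 68.2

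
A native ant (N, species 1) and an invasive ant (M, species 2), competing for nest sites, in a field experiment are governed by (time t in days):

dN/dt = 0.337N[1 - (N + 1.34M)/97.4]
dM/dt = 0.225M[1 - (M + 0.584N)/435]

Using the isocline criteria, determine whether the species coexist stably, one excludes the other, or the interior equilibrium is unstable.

Compare the nullcline intercepts: K1/α12 = 97.4/1.34 = 72.7 < K2 = 435; K2/α21 = 435/0.584 = 745 > K1 = 97.4.
Since the inequalities point opposite ways, species 2 can invade but species 1 cannot.

species 2 excludes species 1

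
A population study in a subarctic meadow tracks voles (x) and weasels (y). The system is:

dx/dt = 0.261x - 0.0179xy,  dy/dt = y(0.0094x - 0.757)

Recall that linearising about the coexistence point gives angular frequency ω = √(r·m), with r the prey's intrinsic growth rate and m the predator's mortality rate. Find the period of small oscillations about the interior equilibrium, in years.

T ≈ 14.1 years

Here r = 0.261 and m = 0.757, so r·m = 0.198.
ω = √0.198 = 0.444 per year, hence T = 2π/ω ≈ 14.1 years.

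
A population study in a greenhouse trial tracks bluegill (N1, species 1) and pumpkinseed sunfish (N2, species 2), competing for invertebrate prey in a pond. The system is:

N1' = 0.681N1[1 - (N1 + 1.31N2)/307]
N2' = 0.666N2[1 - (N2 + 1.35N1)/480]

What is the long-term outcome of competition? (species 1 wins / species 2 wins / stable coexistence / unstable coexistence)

Compare the nullcline intercepts: K1/α12 = 307/1.31 = 234 < K2 = 480; K2/α21 = 480/1.35 = 356 > K1 = 307.
Since the inequalities point opposite ways, species 2 can invade but species 1 cannot.

species 2 excludes species 1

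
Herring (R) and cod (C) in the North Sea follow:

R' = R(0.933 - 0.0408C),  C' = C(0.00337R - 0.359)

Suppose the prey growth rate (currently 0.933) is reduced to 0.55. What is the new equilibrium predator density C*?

C* ≈ 13.5

At the interior fixed point, setting dR/dt = 0 with R > 0 fixes C* = (prey growth rate)/(RC coefficient) — independent of the other coefficients.
With the change, C* = 0.55/0.0408 = 13.5; it falls from 22.9.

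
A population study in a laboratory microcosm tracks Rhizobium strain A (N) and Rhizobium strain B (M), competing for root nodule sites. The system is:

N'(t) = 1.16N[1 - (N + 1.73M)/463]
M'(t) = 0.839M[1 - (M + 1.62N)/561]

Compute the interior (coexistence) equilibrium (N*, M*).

N* ≈ 282, M* ≈ 105

Setting both brackets to zero gives the nullclines N + 1.73M = 463 and 1.62N + M = 561.
Substituting M = 561 - 1.62N into the first: N(1 - 1.73·1.62) = 463 - 1.73·561.
So N* = -508/-1.8 = 282, and then M* = 561 - 1.62·282 = 105.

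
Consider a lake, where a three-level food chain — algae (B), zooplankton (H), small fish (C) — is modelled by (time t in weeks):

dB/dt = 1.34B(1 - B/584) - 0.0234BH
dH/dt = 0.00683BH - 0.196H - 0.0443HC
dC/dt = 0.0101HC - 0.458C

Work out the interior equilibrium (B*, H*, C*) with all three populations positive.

B* ≈ 122, H* ≈ 45.3, C* ≈ 14.3

From dC/dt = 0: 0.0101H* = 0.458, so H* = 45.3.
From dB/dt = 0: 1.34(1 - B*/584) = 0.0234·45.3, giving B* = 584·(1 - 0.792) = 122.
From dH/dt = 0: 0.00683·122 - 0.196 = 0.0443C*, so C* = 0.634/0.0443 = 14.3.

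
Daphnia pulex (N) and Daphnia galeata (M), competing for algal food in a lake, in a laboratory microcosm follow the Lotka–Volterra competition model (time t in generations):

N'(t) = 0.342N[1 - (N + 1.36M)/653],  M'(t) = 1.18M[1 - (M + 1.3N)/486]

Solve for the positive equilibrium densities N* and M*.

Setting both brackets to zero gives the nullclines N + 1.36M = 653 and 1.3N + M = 486.
Substituting M = 486 - 1.3N into the first: N(1 - 1.36·1.3) = 653 - 1.36·486.
So N* = -7.96/-0.768 = 10.4, and then M* = 486 - 1.3·10.4 = 473.

N* ≈ 10.4, M* ≈ 473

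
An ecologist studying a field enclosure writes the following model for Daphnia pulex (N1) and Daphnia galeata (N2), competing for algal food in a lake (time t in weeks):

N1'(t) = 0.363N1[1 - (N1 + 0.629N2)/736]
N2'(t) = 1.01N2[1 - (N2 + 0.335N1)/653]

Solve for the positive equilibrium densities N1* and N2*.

N1* ≈ 412, N2* ≈ 515

Setting both brackets to zero gives the nullclines N1 + 0.629N2 = 736 and 0.335N1 + N2 = 653.
Substituting N2 = 653 - 0.335N1 into the first: N1(1 - 0.629·0.335) = 736 - 0.629·653.
So N1* = 325/0.789 = 412, and then N2* = 653 - 0.335·412 = 515.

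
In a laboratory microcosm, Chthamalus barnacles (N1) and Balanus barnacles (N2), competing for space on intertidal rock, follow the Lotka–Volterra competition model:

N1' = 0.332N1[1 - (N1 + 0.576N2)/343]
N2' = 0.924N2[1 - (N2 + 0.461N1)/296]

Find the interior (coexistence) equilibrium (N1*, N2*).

N1* ≈ 235, N2* ≈ 188

Setting both brackets to zero gives the nullclines N1 + 0.576N2 = 343 and 0.461N1 + N2 = 296.
Substituting N2 = 296 - 0.461N1 into the first: N1(1 - 0.576·0.461) = 343 - 0.576·296.
So N1* = 173/0.734 = 235, and then N2* = 296 - 0.461·235 = 188.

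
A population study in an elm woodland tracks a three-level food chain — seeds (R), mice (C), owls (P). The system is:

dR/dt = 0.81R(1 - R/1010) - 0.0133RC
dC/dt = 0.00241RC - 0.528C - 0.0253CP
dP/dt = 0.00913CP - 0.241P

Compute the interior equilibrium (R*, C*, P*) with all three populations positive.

R* ≈ 572, C* ≈ 26.4, P* ≈ 33.6

From dP/dt = 0: 0.00913C* = 0.241, so C* = 26.4.
From dR/dt = 0: 0.81(1 - R*/1010) = 0.0133·26.4, giving R* = 1010·(1 - 0.433) = 572.
From dC/dt = 0: 0.00241·572 - 0.528 = 0.0253P*, so P* = 0.851/0.0253 = 33.6.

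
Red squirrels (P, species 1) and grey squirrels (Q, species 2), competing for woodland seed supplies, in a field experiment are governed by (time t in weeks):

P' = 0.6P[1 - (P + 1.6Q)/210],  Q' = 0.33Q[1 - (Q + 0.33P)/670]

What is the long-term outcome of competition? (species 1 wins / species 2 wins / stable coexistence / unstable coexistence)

species 2 excludes species 1

Compare the nullcline intercepts: K1/α12 = 210/1.6 = 131 < K2 = 670; K2/α21 = 670/0.33 = 2030 > K1 = 210.
Since the inequalities point opposite ways, species 2 can invade but species 1 cannot.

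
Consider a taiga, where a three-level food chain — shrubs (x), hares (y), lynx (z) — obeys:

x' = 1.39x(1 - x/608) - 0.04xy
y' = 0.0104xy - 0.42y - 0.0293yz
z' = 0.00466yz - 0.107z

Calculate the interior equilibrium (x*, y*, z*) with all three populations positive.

From dz/dt = 0: 0.00466y* = 0.107, so y* = 23.
From dx/dt = 0: 1.39(1 - x*/608) = 0.04·23, giving x* = 608·(1 - 0.661) = 206.
From dy/dt = 0: 0.0104·206 - 0.42 = 0.0293z*, so z* = 1.73/0.0293 = 58.9.

x* ≈ 206, y* ≈ 23, z* ≈ 58.9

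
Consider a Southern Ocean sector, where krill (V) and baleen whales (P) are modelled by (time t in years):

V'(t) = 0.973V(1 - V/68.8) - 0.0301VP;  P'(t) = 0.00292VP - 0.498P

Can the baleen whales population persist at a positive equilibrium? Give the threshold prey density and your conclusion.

The predator equation gives dP/dt > 0 only when V > 0.498/0.00292 = 171.
Without the predator, V → K = 68.8. Since 68.8 < 171, the predator cannot invade.

Threshold V = 171; K < 171, so no, the predator goes extinct.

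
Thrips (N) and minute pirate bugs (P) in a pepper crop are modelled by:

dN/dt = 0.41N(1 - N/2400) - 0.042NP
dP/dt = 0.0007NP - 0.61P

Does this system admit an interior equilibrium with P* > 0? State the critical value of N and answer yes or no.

Threshold N = 871; K > 871, so yes, the predator persists.

The predator equation gives dP/dt > 0 only when N > 0.61/0.0007 = 871.
Without the predator, N → K = 2400. Since 2400 > 871, the predator can invade and persist.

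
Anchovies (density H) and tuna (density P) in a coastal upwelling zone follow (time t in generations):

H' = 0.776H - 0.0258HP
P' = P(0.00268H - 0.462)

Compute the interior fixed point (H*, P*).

H* ≈ 172, P* ≈ 30.1

Set dP/dt = 0 with P > 0: 0.00268H - 0.462 = 0, so H* = 0.462/0.00268 = 172.
Set dH/dt = 0 with H > 0: 0.776 - 0.0258P = 0, so P* = 0.776/0.0258 = 30.1.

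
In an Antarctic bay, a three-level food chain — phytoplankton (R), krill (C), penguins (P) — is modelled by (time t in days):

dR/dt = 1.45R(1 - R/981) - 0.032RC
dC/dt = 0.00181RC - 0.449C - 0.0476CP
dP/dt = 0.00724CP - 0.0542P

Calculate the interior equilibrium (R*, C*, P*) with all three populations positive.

From dP/dt = 0: 0.00724C* = 0.0542, so C* = 7.49.
From dR/dt = 0: 1.45(1 - R*/981) = 0.032·7.49, giving R* = 981·(1 - 0.165) = 819.
From dC/dt = 0: 0.00181·819 - 0.449 = 0.0476P*, so P* = 1.03/0.0476 = 21.7.

R* ≈ 819, C* ≈ 7.49, P* ≈ 21.7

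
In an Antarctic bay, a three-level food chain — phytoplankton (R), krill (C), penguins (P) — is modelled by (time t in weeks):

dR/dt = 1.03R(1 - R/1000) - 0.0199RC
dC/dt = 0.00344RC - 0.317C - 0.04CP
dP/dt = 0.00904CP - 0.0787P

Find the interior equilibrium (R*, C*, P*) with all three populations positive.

R* ≈ 832, C* ≈ 8.71, P* ≈ 63.6

From dP/dt = 0: 0.00904C* = 0.0787, so C* = 8.71.
From dR/dt = 0: 1.03(1 - R*/1000) = 0.0199·8.71, giving R* = 1000·(1 - 0.168) = 832.
From dC/dt = 0: 0.00344·832 - 0.317 = 0.04P*, so P* = 2.54/0.04 = 63.6.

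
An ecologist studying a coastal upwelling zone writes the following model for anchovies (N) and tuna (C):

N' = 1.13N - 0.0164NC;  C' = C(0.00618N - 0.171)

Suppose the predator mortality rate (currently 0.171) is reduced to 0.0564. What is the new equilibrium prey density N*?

At the interior fixed point, setting dC/dt = 0 with C > 0 fixes N* = (predator death rate)/(NC coefficient) — independent of the other coefficients.
With the change, N* = 0.0564/0.00618 = 9.13; it falls from 27.7.

N* ≈ 9.13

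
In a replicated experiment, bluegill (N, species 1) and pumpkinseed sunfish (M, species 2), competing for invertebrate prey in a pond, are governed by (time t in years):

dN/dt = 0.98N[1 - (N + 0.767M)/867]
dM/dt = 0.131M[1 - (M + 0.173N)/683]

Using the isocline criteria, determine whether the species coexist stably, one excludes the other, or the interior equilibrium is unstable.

Compare the nullcline intercepts: K1/α12 = 867/0.767 = 1130 > K2 = 683; K2/α21 = 683/0.173 = 3950 > K1 = 867.
Since both inequalities hold, each species can invade when rare, so the interior equilibrium is stable.

stable coexistence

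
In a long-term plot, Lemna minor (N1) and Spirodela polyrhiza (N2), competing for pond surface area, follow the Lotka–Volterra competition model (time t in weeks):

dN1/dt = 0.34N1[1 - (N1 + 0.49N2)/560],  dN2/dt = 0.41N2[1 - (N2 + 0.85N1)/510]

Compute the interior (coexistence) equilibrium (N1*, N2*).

N1* ≈ 531, N2* ≈ 58.3

Setting both brackets to zero gives the nullclines N1 + 0.49N2 = 560 and 0.85N1 + N2 = 510.
Substituting N2 = 510 - 0.85N1 into the first: N1(1 - 0.49·0.85) = 560 - 0.49·510.
So N1* = 310/0.584 = 531, and then N2* = 510 - 0.85·531 = 58.3.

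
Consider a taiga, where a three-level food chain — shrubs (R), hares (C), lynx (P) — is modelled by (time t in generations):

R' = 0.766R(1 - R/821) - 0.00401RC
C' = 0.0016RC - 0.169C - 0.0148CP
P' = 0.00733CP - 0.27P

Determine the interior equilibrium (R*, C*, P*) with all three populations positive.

R* ≈ 663, C* ≈ 36.8, P* ≈ 60.2

From dP/dt = 0: 0.00733C* = 0.27, so C* = 36.8.
From dR/dt = 0: 0.766(1 - R*/821) = 0.00401·36.8, giving R* = 821·(1 - 0.193) = 663.
From dC/dt = 0: 0.0016·663 - 0.169 = 0.0148P*, so P* = 0.891/0.0148 = 60.2.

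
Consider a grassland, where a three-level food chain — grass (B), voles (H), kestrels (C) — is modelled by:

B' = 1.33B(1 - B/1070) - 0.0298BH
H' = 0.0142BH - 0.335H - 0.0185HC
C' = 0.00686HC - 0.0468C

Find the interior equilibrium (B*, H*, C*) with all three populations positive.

B* ≈ 906, H* ≈ 6.82, C* ≈ 678

From dC/dt = 0: 0.00686H* = 0.0468, so H* = 6.82.
From dB/dt = 0: 1.33(1 - B*/1070) = 0.0298·6.82, giving B* = 1070·(1 - 0.153) = 906.
From dH/dt = 0: 0.0142·906 - 0.335 = 0.0185C*, so C* = 12.5/0.0185 = 678.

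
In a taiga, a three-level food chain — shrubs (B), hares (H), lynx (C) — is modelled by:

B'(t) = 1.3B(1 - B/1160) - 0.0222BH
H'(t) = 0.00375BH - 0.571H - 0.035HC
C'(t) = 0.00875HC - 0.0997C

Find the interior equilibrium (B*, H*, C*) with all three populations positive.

B* ≈ 934, H* ≈ 11.4, C* ≈ 83.8

From dC/dt = 0: 0.00875H* = 0.0997, so H* = 11.4.
From dB/dt = 0: 1.3(1 - B*/1160) = 0.0222·11.4, giving B* = 1160·(1 - 0.195) = 934.
From dH/dt = 0: 0.00375·934 - 0.571 = 0.035C*, so C* = 2.93/0.035 = 83.8.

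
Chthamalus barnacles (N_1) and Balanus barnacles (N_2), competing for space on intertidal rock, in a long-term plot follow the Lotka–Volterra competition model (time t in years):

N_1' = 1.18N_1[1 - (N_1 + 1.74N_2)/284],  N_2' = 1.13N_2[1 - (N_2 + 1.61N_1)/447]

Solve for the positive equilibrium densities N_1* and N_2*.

Setting both brackets to zero gives the nullclines N_1 + 1.74N_2 = 284 and 1.61N_1 + N_2 = 447.
Substituting N_2 = 447 - 1.61N_1 into the first: N_1(1 - 1.74·1.61) = 284 - 1.74·447.
So N_1* = -494/-1.8 = 274, and then N_2* = 447 - 1.61·274 = 5.68.

N_1* ≈ 274, N_2* ≈ 5.68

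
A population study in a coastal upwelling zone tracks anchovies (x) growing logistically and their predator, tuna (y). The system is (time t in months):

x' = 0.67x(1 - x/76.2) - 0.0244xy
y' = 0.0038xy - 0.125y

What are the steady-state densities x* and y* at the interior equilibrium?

From dy/dt = 0 with y > 0: 0.0038x* = 0.125, so x* = 32.9.
Substitute into dx/dt = 0: 0.67(1 - 32.9/76.2) = 0.0244y*.
The bracket is 0.568, giving y* = 0.381/0.0244 = 15.6.

x* ≈ 32.9, y* ≈ 15.6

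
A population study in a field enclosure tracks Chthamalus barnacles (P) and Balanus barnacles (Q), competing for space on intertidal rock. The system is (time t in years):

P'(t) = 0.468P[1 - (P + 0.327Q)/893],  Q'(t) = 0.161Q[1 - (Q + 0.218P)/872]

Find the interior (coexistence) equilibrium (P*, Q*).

P* ≈ 655, Q* ≈ 729

Setting both brackets to zero gives the nullclines P + 0.327Q = 893 and 0.218P + Q = 872.
Substituting Q = 872 - 0.218P into the first: P(1 - 0.327·0.218) = 893 - 0.327·872.
So P* = 608/0.929 = 655, and then Q* = 872 - 0.218·655 = 729.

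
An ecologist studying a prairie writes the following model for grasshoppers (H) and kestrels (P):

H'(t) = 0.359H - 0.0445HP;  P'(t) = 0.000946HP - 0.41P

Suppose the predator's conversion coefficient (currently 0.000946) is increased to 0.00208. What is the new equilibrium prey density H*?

At the interior fixed point, setting dP/dt = 0 with P > 0 fixes H* = (predator death rate)/(HP coefficient) — independent of the other coefficients.
With the change, H* = 0.41/0.00208 = 197; it falls from 433.

H* ≈ 197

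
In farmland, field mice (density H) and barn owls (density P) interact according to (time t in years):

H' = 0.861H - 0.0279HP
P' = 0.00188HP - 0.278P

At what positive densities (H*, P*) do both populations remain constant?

H* ≈ 148, P* ≈ 30.9

Set dP/dt = 0 with P > 0: 0.00188H - 0.278 = 0, so H* = 0.278/0.00188 = 148.
Set dH/dt = 0 with H > 0: 0.861 - 0.0279P = 0, so P* = 0.861/0.0279 = 30.9.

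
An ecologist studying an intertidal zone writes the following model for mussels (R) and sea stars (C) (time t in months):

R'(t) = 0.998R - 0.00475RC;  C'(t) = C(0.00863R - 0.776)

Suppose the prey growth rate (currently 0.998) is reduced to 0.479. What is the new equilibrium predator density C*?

At the interior fixed point, setting dR/dt = 0 with R > 0 fixes C* = (prey growth rate)/(RC coefficient) — independent of the other coefficients.
With the change, C* = 0.479/0.00475 = 101; it falls from 210.

C* ≈ 101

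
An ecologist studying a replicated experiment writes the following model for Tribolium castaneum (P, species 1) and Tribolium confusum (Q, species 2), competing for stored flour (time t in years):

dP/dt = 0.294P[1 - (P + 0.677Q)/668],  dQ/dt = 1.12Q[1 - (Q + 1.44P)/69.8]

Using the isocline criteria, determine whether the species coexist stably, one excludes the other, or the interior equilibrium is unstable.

species 1 excludes species 2

Compare the nullcline intercepts: K1/α12 = 668/0.677 = 987 > K2 = 69.8; K2/α21 = 69.8/1.44 = 48.5 < K1 = 668.
Since the inequalities point opposite ways, species 1 can invade but species 2 cannot.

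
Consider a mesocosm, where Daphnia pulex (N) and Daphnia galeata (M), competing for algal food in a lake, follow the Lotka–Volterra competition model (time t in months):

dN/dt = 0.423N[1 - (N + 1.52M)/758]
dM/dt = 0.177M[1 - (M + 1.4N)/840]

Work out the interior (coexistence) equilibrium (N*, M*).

N* ≈ 460, M* ≈ 196

Setting both brackets to zero gives the nullclines N + 1.52M = 758 and 1.4N + M = 840.
Substituting M = 840 - 1.4N into the first: N(1 - 1.52·1.4) = 758 - 1.52·840.
So N* = -519/-1.13 = 460, and then M* = 840 - 1.4·460 = 196.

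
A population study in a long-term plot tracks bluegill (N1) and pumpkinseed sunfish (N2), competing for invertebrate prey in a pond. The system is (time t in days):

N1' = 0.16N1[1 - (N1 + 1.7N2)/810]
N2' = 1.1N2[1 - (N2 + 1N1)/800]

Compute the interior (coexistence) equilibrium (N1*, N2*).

N1* ≈ 786, N2* ≈ 14.3

Setting both brackets to zero gives the nullclines N1 + 1.7N2 = 810 and 1N1 + N2 = 800.
Substituting N2 = 800 - 1N1 into the first: N1(1 - 1.7·1) = 810 - 1.7·800.
So N1* = -550/-0.7 = 786, and then N2* = 800 - 1·786 = 14.3.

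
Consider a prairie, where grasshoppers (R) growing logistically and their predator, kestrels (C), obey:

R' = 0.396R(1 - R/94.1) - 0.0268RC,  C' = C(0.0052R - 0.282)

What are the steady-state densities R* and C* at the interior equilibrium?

From dC/dt = 0 with C > 0: 0.0052R* = 0.282, so R* = 54.2.
Substitute into dR/dt = 0: 0.396(1 - 54.2/94.1) = 0.0268C*.
The bracket is 0.424, giving C* = 0.168/0.0268 = 6.26.

R* ≈ 54.2, C* ≈ 6.26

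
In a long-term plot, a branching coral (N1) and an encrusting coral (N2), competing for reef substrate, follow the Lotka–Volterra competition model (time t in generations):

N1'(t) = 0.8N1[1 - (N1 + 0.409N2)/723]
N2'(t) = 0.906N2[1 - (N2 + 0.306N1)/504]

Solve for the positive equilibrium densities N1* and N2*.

Setting both brackets to zero gives the nullclines N1 + 0.409N2 = 723 and 0.306N1 + N2 = 504.
Substituting N2 = 504 - 0.306N1 into the first: N1(1 - 0.409·0.306) = 723 - 0.409·504.
So N1* = 517/0.875 = 591, and then N2* = 504 - 0.306·591 = 323.

N1* ≈ 591, N2* ≈ 323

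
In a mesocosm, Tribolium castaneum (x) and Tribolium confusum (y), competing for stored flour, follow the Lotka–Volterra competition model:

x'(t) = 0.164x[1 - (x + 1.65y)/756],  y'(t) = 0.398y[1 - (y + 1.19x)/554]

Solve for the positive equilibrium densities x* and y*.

Setting both brackets to zero gives the nullclines x + 1.65y = 756 and 1.19x + y = 554.
Substituting y = 554 - 1.19x into the first: x(1 - 1.65·1.19) = 756 - 1.65·554.
So x* = -158/-0.963 = 164, and then y* = 554 - 1.19·164 = 359.

x* ≈ 164, y* ≈ 359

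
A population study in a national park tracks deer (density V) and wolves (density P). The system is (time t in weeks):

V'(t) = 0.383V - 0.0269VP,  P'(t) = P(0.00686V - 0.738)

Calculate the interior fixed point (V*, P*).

Set dP/dt = 0 with P > 0: 0.00686V - 0.738 = 0, so V* = 0.738/0.00686 = 108.
Set dV/dt = 0 with V > 0: 0.383 - 0.0269P = 0, so P* = 0.383/0.0269 = 14.2.

V* ≈ 108, P* ≈ 14.2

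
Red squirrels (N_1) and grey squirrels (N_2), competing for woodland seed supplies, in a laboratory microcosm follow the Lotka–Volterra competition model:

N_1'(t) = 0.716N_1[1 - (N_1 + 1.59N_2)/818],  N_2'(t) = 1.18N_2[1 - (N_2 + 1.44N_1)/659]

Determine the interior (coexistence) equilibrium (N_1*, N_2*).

N_1* ≈ 178, N_2* ≈ 402

Setting both brackets to zero gives the nullclines N_1 + 1.59N_2 = 818 and 1.44N_1 + N_2 = 659.
Substituting N_2 = 659 - 1.44N_1 into the first: N_1(1 - 1.59·1.44) = 818 - 1.59·659.
So N_1* = -230/-1.29 = 178, and then N_2* = 659 - 1.44·178 = 402.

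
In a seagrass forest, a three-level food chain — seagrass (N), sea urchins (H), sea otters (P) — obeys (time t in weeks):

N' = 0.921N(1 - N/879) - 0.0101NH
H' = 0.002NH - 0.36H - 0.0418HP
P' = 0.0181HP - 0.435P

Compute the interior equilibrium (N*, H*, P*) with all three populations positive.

N* ≈ 647, H* ≈ 24, P* ≈ 22.4

From dP/dt = 0: 0.0181H* = 0.435, so H* = 24.
From dN/dt = 0: 0.921(1 - N*/879) = 0.0101·24, giving N* = 879·(1 - 0.264) = 647.
From dH/dt = 0: 0.002·647 - 0.36 = 0.0418P*, so P* = 0.935/0.0418 = 22.4.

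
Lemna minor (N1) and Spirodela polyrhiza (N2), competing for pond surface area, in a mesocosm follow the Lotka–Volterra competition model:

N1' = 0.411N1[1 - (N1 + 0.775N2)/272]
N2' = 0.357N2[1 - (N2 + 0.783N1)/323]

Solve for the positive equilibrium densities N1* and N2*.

N1* ≈ 55.1, N2* ≈ 280

Setting both brackets to zero gives the nullclines N1 + 0.775N2 = 272 and 0.783N1 + N2 = 323.
Substituting N2 = 323 - 0.783N1 into the first: N1(1 - 0.775·0.783) = 272 - 0.775·323.
So N1* = 21.7/0.393 = 55.1, and then N2* = 323 - 0.783·55.1 = 280.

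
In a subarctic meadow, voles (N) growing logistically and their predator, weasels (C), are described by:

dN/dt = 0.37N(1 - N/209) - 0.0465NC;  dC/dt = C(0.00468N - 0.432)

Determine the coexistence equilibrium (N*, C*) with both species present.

N* ≈ 92.3, C* ≈ 4.44

From dC/dt = 0 with C > 0: 0.00468N* = 0.432, so N* = 92.3.
Substitute into dN/dt = 0: 0.37(1 - 92.3/209) = 0.0465C*.
The bracket is 0.558, giving C* = 0.207/0.0465 = 4.44.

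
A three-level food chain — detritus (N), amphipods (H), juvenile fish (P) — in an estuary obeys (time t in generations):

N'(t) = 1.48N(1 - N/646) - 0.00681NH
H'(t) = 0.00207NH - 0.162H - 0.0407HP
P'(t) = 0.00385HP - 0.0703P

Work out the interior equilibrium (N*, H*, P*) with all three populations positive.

N* ≈ 592, H* ≈ 18.3, P* ≈ 26.1

From dP/dt = 0: 0.00385H* = 0.0703, so H* = 18.3.
From dN/dt = 0: 1.48(1 - N*/646) = 0.00681·18.3, giving N* = 646·(1 - 0.084) = 592.
From dH/dt = 0: 0.00207·592 - 0.162 = 0.0407P*, so P* = 1.06/0.0407 = 26.1.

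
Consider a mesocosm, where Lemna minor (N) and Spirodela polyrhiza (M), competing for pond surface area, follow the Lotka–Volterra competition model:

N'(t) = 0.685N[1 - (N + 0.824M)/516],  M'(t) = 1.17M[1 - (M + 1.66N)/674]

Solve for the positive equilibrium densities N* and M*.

Setting both brackets to zero gives the nullclines N + 0.824M = 516 and 1.66N + M = 674.
Substituting M = 674 - 1.66N into the first: N(1 - 0.824·1.66) = 516 - 0.824·674.
So N* = -39.4/-0.368 = 107, and then M* = 674 - 1.66·107 = 496.

N* ≈ 107, M* ≈ 496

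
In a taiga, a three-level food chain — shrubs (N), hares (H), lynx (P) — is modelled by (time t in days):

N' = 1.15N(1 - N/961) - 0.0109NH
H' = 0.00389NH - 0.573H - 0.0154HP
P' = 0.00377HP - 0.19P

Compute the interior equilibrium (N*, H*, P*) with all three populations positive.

N* ≈ 502, H* ≈ 50.4, P* ≈ 89.6

From dP/dt = 0: 0.00377H* = 0.19, so H* = 50.4.
From dN/dt = 0: 1.15(1 - N*/961) = 0.0109·50.4, giving N* = 961·(1 - 0.478) = 502.
From dH/dt = 0: 0.00389·502 - 0.573 = 0.0154P*, so P* = 1.38/0.0154 = 89.6.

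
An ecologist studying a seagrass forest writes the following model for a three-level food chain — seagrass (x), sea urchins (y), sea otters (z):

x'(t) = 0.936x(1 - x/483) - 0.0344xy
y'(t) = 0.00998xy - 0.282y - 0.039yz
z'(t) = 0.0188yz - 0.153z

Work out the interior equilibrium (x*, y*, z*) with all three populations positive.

From dz/dt = 0: 0.0188y* = 0.153, so y* = 8.14.
From dx/dt = 0: 0.936(1 - x*/483) = 0.0344·8.14, giving x* = 483·(1 - 0.299) = 339.
From dy/dt = 0: 0.00998·339 - 0.282 = 0.039z*, so z* = 3.1/0.039 = 79.4.

x* ≈ 339, y* ≈ 8.14, z* ≈ 79.4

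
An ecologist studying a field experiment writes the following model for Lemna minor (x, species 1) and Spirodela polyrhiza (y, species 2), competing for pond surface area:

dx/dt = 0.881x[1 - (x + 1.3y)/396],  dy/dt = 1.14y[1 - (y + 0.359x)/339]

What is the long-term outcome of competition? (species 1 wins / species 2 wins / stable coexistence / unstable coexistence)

Compare the nullcline intercepts: K1/α12 = 396/1.3 = 305 < K2 = 339; K2/α21 = 339/0.359 = 944 > K1 = 396.
Since the inequalities point opposite ways, species 2 can invade but species 1 cannot.

species 2 excludes species 1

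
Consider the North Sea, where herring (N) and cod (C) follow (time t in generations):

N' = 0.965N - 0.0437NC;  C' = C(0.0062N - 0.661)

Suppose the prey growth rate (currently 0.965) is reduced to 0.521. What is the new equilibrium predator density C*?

C* ≈ 11.9

At the interior fixed point, setting dN/dt = 0 with N > 0 fixes C* = (prey growth rate)/(NC coefficient) — independent of the other coefficients.
With the change, C* = 0.521/0.0437 = 11.9; it falls from 22.1.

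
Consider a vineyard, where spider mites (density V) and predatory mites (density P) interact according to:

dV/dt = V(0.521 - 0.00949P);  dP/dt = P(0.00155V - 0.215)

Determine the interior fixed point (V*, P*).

V* ≈ 139, P* ≈ 54.9

Set dP/dt = 0 with P > 0: 0.00155V - 0.215 = 0, so V* = 0.215/0.00155 = 139.
Set dV/dt = 0 with V > 0: 0.521 - 0.00949P = 0, so P* = 0.521/0.00949 = 54.9.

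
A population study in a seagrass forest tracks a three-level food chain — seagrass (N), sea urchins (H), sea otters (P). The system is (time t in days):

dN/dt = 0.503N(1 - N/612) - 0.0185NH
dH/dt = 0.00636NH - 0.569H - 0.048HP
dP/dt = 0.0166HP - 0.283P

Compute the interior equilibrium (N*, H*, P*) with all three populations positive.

N* ≈ 228, H* ≈ 17, P* ≈ 18.4

From dP/dt = 0: 0.0166H* = 0.283, so H* = 17.
From dN/dt = 0: 0.503(1 - N*/612) = 0.0185·17, giving N* = 612·(1 - 0.627) = 228.
From dH/dt = 0: 0.00636·228 - 0.569 = 0.048P*, so P* = 0.883/0.048 = 18.4.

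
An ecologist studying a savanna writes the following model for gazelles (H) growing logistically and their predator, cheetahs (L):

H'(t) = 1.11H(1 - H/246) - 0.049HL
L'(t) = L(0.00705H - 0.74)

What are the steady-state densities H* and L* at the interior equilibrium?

From dL/dt = 0 with L > 0: 0.00705H* = 0.74, so H* = 105.
Substitute into dH/dt = 0: 1.11(1 - 105/246) = 0.049L*.
The bracket is 0.573, giving L* = 0.636/0.049 = 13.

H* ≈ 105, L* ≈ 13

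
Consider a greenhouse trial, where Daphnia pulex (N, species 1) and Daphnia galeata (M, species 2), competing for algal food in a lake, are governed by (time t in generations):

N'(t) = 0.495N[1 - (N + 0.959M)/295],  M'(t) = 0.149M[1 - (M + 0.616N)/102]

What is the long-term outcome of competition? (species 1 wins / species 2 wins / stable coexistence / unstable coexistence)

Compare the nullcline intercepts: K1/α12 = 295/0.959 = 308 > K2 = 102; K2/α21 = 102/0.616 = 166 < K1 = 295.
Since the inequalities point opposite ways, species 1 can invade but species 2 cannot.

species 1 excludes species 2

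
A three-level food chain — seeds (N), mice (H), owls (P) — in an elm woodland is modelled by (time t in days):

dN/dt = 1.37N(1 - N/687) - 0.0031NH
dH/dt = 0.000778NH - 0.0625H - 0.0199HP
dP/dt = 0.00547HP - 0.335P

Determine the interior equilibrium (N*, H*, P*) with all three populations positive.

N* ≈ 592, H* ≈ 61.2, P* ≈ 20

From dP/dt = 0: 0.00547H* = 0.335, so H* = 61.2.
From dN/dt = 0: 1.37(1 - N*/687) = 0.0031·61.2, giving N* = 687·(1 - 0.139) = 592.
From dH/dt = 0: 0.000778·592 - 0.0625 = 0.0199P*, so P* = 0.398/0.0199 = 20.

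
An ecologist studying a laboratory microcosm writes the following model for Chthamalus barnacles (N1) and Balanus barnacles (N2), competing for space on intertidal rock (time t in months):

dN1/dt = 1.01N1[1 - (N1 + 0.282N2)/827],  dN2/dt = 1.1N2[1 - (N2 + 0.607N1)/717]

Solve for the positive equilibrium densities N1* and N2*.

Setting both brackets to zero gives the nullclines N1 + 0.282N2 = 827 and 0.607N1 + N2 = 717.
Substituting N2 = 717 - 0.607N1 into the first: N1(1 - 0.282·0.607) = 827 - 0.282·717.
So N1* = 625/0.829 = 754, and then N2* = 717 - 0.607·754 = 259.

N1* ≈ 754, N2* ≈ 259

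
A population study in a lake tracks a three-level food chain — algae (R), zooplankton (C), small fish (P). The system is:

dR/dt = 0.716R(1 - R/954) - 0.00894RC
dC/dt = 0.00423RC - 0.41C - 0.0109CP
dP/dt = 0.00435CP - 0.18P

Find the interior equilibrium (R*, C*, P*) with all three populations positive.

R* ≈ 461, C* ≈ 41.4, P* ≈ 141

From dP/dt = 0: 0.00435C* = 0.18, so C* = 41.4.
From dR/dt = 0: 0.716(1 - R*/954) = 0.00894·41.4, giving R* = 954·(1 - 0.517) = 461.
From dC/dt = 0: 0.00423·461 - 0.41 = 0.0109P*, so P* = 1.54/0.0109 = 141.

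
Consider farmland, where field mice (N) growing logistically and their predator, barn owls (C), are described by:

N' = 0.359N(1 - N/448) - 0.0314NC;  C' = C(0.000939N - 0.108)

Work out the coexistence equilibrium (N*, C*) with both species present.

N* ≈ 115, C* ≈ 8.5

From dC/dt = 0 with C > 0: 0.000939N* = 0.108, so N* = 115.
Substitute into dN/dt = 0: 0.359(1 - 115/448) = 0.0314C*.
The bracket is 0.743, giving C* = 0.267/0.0314 = 8.5.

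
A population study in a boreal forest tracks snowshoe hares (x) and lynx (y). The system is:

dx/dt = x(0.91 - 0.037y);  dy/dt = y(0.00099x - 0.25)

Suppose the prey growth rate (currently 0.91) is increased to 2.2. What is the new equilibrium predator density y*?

At the interior fixed point, setting dx/dt = 0 with x > 0 fixes y* = (prey growth rate)/(xy coefficient) — independent of the other coefficients.
With the change, y* = 2.2/0.037 = 59.5; it rises from 24.6.

y* ≈ 59.5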